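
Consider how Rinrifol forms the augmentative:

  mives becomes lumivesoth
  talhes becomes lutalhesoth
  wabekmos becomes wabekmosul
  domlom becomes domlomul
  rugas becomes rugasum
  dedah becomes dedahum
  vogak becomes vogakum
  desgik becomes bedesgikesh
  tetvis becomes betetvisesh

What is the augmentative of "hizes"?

luhizesoth

"hizes" has last vowel 'e'. The stems whose last vowel is 'e' (mives → lumivesoth, talhes → lutalhesoth) add lu- … -oth around the stem.
So hizes → luhizesoth.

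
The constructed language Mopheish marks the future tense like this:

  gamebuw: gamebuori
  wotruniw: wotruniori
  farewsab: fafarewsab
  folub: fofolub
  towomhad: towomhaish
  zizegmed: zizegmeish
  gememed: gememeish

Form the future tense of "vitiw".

vitiori

"vitiw" ends in -w. The stems ending in -w (wotruniw → wotruniori, gamebuw → gamebuori) drop the final letter and add -ori.
The other patterns: stems ending in -d drop the final letter and add -ish; stems ending in -b repeat the first consonant+vowel as a prefix.
So vitiw → vitiori.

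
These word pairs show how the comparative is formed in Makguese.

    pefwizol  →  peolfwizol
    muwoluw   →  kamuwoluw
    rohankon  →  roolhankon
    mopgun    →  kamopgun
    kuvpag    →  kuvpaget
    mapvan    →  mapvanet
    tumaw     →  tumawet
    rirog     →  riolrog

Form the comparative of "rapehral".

rohankon and mopgun both end in -n yet inflect differently (roolhankon, kamopgun), so the final letter is not what conditions the rule; the last vowel is.
"rapehral" has last vowel 'a'. The stems whose last vowel is 'a' (kuvpag → kuvpaget, mapvan → mapvanet, tumaw → tumawet) add -et.
The other patterns: stems whose last vowel is 'o' insert -ol- after the first vowel; stems whose last vowel is 'u' add the prefix ka-.
So rapehral → rapehralet.

rapehralet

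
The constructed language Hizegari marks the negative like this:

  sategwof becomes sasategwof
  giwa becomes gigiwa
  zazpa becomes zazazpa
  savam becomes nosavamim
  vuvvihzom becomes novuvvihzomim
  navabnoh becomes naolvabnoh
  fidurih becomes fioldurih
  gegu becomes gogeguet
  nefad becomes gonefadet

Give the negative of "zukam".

"zukam" ends in -m. The stems ending in -m (savam → nosavamim, vuvvihzom → novuvvihzomim) add no- … -im around the stem.
The other patterns: stems ending in -a or -f repeat the first consonant+vowel as a prefix; stems ending in -h insert -ol- after the first vowel; stems ending in -d or -u add go- … -et around the stem.
So zukam → nozukamim.

nozukamim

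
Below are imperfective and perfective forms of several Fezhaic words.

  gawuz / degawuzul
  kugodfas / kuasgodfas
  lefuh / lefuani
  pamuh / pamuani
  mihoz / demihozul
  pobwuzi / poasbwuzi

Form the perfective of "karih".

lefuh and gawuz both have last vowel 'u' yet inflect differently (lefuani, degawuzul), so the last vowel is not what conditions the rule; the final letter is.
"karih" ends in -h. The stems ending in -h (lefuh → lefuani, pamuh → pamuani) drop the final letter and add -ani.
So karih → kariani.

kariani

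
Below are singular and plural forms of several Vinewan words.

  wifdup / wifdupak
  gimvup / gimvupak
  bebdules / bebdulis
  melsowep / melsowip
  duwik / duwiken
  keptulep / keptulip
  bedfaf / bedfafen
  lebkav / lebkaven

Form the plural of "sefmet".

"sefmet" has last vowel 'e'. The stems whose last vowel is 'e' (keptulep → keptulip, bebdules → bebdulis, melsowep → melsowip) change the last vowel to 'i'.
The other patterns: stems whose last vowel is 'u' add -ak; stems whose last vowel is 'a' or 'i' add -en.
So sefmet → sefmit.

sefmit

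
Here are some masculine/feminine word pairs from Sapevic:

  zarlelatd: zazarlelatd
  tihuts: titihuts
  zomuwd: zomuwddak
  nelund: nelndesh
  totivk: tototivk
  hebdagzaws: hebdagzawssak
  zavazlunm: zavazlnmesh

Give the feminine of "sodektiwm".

zomuwd and nelund both end in -d yet inflect differently (zomuwddak, nelndesh), so the final letter is not what conditions the rule; the second-to-last letter is.
"sodektiwm" has second-to-last letter 'w'. The stems whose second-to-last letter is 'w' (hebdagzaws → hebdagzawssak, zomuwd → zomuwddak) double the final consonant and add -ak.
So sodektiwm → sodektiwmmak.

sodektiwmmak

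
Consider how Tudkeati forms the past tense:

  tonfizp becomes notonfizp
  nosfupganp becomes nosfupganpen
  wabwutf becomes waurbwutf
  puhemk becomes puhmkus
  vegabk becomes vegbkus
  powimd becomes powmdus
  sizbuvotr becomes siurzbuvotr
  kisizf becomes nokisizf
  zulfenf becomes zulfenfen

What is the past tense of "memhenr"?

wabwutf and zulfenf both end in -f yet inflect differently (waurbwutf, zulfenfen), so the final letter is not what conditions the rule; the second-to-last letter is.
"memhenr" has second-to-last letter 'n'. The stems whose second-to-last letter is 'n' (zulfenf → zulfenfen, nosfupganp → nosfupganpen) add -en.
So memhenr → memhenren.

memhenren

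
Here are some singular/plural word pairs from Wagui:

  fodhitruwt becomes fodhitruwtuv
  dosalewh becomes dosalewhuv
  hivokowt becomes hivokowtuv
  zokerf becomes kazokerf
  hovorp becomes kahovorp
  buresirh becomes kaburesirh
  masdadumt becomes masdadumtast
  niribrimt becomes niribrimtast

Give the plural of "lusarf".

kalusarf

dosalewh and buresirh both end in -h yet inflect differently (dosalewhuv, kaburesirh), so the final letter is not what conditions the rule; the second-to-last letter is.
"lusarf" has second-to-last letter 'r'. The stems whose second-to-last letter is 'r' (zokerf → kazokerf, hovorp → kahovorp, buresirh → kaburesirh) add the prefix ka-.
The other patterns: stems whose second-to-last letter is 'w' add -uv; stems whose second-to-last letter is 'm' add -ast.
So lusarf → kalusarf.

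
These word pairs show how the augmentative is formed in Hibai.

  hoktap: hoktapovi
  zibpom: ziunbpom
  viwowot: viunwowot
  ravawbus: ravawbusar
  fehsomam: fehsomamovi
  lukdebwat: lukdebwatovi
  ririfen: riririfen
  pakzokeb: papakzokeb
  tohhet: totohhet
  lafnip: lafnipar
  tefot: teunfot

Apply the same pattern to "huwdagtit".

huwdagtitar

"huwdagtit" has last vowel 'i'. The one such stem in the data (lafnip → lafnipar) adds -ar, so the same rule applies.
So huwdagtit → huwdagtitar.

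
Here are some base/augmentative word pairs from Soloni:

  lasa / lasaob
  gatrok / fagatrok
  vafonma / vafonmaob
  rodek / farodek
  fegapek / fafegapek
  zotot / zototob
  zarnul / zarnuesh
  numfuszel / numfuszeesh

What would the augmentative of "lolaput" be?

rodek and numfuszel both have last vowel 'e' yet inflect differently (farodek, numfuszeesh), so the last vowel is not what conditions the rule; the final letter is.
"lolaput" ends in -t. The one such stem in the data (zotot → zototob) adds -ob, so the same rule applies.
So lolaput → lolaputob.

lolaputob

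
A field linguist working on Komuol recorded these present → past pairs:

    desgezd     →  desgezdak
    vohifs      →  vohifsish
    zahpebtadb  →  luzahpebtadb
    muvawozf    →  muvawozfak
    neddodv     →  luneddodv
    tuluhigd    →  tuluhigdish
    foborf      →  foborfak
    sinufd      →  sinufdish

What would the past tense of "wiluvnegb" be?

desgezd and tuluhigd both end in -d yet inflect differently (desgezdak, tuluhigdish), so the final letter is not what conditions the rule; the second-to-last letter is.
"wiluvnegb" has second-to-last letter 'g'. The one such stem in the data (tuluhigd → tuluhigdish) adds -ish, so the same rule applies.
The other patterns: stems whose second-to-last letter is 'd' add the prefix lu-; stems whose second-to-last letter is 'r' or 'z' add -ak.
So wiluvnegb → wiluvnegbish.

wiluvnegbish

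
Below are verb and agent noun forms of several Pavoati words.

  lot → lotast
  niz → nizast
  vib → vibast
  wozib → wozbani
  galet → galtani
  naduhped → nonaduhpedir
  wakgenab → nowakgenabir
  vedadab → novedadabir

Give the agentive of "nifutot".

nonifutotir

vib and wozib both end in -b yet inflect differently (vibast, wozbani), so the final letter is not what conditions the rule; the number of vowels is.
"nifutot" has 3 vowels. The stems with 3 vowels (naduhped → nonaduhpedir, wakgenab → nowakgenabir, vedadab → novedadabir) add no- … -ir around the stem.
The other patterns: stems with 1 vowel add -ast; stems with 2 vowels delete the last vowel and add -ani.
So nifutot → nonifutotir.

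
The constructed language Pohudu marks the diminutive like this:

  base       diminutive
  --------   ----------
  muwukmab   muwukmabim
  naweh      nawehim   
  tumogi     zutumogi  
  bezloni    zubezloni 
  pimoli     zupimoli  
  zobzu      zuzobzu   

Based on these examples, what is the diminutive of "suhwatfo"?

zusuhwatfo

muwukmab and tumogi both have 3 vowels yet inflect differently (muwukmabim, zutumogi), so the number of vowels is not what conditions the rule; whether the stem ends in a vowel or a consonant is.
"suhwatfo" ends in a vowel. The stems ending in a vowel (tumogi → zutumogi, bezloni → zubezloni, pimoli → zupimoli) add the prefix zu-.
The other pattern: stems ending in a consonant add -im.
So suhwatfo → zusuhwatfo.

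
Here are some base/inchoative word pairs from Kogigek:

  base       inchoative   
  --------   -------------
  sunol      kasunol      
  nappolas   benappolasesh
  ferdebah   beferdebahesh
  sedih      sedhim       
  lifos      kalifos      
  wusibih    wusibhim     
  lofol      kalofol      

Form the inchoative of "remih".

"remih" has last vowel 'i'. The stems whose last vowel is 'i' (sedih → sedhim, wusibih → wusibhim) delete the last vowel and add -im.
The other patterns: stems whose last vowel is 'a' add be- … -esh around the stem; stems whose last vowel is 'o' add the prefix ka-.
So remih → remhim.

remhim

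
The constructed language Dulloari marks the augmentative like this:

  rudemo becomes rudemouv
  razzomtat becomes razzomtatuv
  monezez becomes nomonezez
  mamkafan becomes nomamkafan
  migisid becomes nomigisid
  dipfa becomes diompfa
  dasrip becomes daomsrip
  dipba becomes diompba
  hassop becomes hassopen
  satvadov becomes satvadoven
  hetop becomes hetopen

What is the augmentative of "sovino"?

sovinoen

dasrip and hassop both end in -p yet inflect differently (daomsrip, hassopen), so the final letter is not what conditions the rule; the first letter is.
"sovino" begins with s-. The one such stem in the data (satvadov → satvadoven) adds -en, so the same rule applies.
So sovino → sovinoen.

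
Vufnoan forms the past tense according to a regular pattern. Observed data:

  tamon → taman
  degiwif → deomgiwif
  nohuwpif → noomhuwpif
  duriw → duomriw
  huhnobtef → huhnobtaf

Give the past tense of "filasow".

filasaw

degiwif and huhnobtef both end in -f yet inflect differently (deomgiwif, huhnobtaf), so the final letter is not what conditions the rule; the last vowel is.
"filasow" has last vowel 'o'. The one such stem in the data (tamon → taman) changes the last vowel to 'a' (as does huhnobtef), so the same rule applies.
The other pattern: stems whose last vowel is 'i' insert -om- after the first vowel.
So filasow → filasaw.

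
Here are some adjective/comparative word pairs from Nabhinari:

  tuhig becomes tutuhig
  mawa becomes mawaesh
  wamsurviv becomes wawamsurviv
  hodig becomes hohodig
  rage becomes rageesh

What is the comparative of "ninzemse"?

ninzemseesh

rage and hodig both have 2 vowels yet inflect differently (rageesh, hohodig), so the number of vowels is not what conditions the rule; whether the stem ends in a vowel or a consonant is.
"ninzemse" ends in a vowel. The stems ending in a vowel (rage → rageesh, mawa → mawaesh) add -esh.
So ninzemse → ninzemseesh.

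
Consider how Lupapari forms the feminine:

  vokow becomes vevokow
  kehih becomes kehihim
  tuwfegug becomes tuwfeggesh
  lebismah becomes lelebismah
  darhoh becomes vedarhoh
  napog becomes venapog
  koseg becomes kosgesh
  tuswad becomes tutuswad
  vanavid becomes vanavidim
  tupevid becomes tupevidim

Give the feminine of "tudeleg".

lebismah and darhoh both end in -h yet inflect differently (lelebismah, vedarhoh), so the final letter is not what conditions the rule; the last vowel is.
"tudeleg" has last vowel 'e'. The one such stem in the data (koseg → kosgesh) deletes the last vowel and adds -esh (as does tuwfegug), so the same rule applies.
So tudeleg → tudelgesh.

tudelgesh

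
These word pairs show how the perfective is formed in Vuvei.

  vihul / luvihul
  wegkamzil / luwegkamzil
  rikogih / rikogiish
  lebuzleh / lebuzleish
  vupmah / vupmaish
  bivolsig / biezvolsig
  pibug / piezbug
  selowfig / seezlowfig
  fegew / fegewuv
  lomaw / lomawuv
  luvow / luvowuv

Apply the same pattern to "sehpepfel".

lusehpepfel

wegkamzil and rikogih both have last vowel 'i' yet inflect differently (luwegkamzil, rikogiish), so the last vowel is not what conditions the rule; the final letter is.
"sehpepfel" ends in -l. The stems ending in -l (vihul → luvihul, wegkamzil → luwegkamzil) add the prefix lu-.
The other patterns: stems ending in -h drop the final letter and add -ish; stems ending in -g insert -ez- after the first vowel; stems ending in -w add -uv.
So sehpepfel → lusehpepfel.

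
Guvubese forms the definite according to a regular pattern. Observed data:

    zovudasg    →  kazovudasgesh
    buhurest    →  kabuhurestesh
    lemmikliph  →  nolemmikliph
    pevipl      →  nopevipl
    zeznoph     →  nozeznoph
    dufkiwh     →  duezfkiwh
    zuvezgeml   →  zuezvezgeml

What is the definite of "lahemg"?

lemmikliph and dufkiwh both end in -h yet inflect differently (nolemmikliph, duezfkiwh), so the final letter is not what conditions the rule; the second-to-last letter is.
"lahemg" has second-to-last letter 'm'. The one such stem in the data (zuvezgeml → zuezvezgeml) inserts -ez- after the first vowel (as does dufkiwh), so the same rule applies.
So lahemg → laezhemg.

laezhemg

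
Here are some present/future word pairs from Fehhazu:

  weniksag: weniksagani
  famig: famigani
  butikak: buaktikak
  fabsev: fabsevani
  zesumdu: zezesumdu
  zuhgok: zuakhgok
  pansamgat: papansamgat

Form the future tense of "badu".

babadu

butikak and weniksag both have last vowel 'a' yet inflect differently (buaktikak, weniksagani), so the last vowel is not what conditions the rule; the final letter is.
"badu" ends in -u. The one such stem in the data (zesumdu → zezesumdu) repeats the first consonant+vowel as a prefix (as does pansamgat), so the same rule applies.
So badu → babadu.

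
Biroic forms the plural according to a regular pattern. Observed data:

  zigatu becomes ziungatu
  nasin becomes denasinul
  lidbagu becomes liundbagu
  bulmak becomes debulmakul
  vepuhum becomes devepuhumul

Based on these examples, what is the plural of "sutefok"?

desutefokul

lidbagu and vepuhum both have last vowel 'u' yet inflect differently (liundbagu, devepuhumul), so the last vowel is not what conditions the rule; whether the stem ends in a vowel or a consonant is.
"sutefok" ends in a consonant. The stems ending in a consonant (vepuhum → devepuhumul, nasin → denasinul, bulmak → debulmakul) add de- … -ul around the stem.
So sutefok → desutefokul.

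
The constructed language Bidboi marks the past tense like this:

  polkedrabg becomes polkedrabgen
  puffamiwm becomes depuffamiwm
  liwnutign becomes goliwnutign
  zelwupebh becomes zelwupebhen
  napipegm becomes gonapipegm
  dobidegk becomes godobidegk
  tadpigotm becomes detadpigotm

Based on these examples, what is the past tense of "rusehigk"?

"rusehigk" has second-to-last letter 'g'. The stems whose second-to-last letter is 'g' (dobidegk → godobidegk, liwnutign → goliwnutign, napipegm → gonapipegm) add the prefix go-.
The other patterns: stems whose second-to-last letter is 'b' add -en; stems whose second-to-last letter is 't' or 'w' add the prefix de-.
So rusehigk → gorusehigk.

gorusehigk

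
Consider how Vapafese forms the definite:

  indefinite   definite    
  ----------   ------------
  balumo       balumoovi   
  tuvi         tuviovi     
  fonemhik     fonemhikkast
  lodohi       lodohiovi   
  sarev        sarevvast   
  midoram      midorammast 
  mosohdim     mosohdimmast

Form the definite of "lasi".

lodohi and fonemhik both have last vowel 'i' yet inflect differently (lodohiovi, fonemhikkast), so the last vowel is not what conditions the rule; whether the stem ends in a vowel or a consonant is.
"lasi" ends in a vowel. The stems ending in a vowel (lodohi → lodohiovi, balumo → balumoovi, tuvi → tuviovi) add -ovi.
The other pattern: stems ending in a consonant double the final consonant and add -ast.
So lasi → lasiovi.

lasiovi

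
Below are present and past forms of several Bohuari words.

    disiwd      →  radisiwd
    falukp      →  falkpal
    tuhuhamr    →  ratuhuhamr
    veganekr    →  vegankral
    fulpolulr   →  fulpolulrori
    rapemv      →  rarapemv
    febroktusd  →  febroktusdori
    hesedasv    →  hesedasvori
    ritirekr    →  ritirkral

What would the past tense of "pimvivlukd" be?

veganekr and tuhuhamr both end in -r yet inflect differently (vegankral, ratuhuhamr), so the final letter is not what conditions the rule; the second-to-last letter is.
"pimvivlukd" has second-to-last letter 'k'. The stems whose second-to-last letter is 'k' (falukp → falkpal, veganekr → vegankral, ritirekr → ritirkral) delete the last vowel and add -al.
So pimvivlukd → pimvivlkdal.

pimvivlkdal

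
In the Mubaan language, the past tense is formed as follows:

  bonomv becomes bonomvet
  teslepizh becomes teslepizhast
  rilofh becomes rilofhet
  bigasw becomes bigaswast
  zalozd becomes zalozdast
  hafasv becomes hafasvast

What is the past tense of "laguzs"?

teslepizh and rilofh both end in -h yet inflect differently (teslepizhast, rilofhet), so the final letter is not what conditions the rule; the second-to-last letter is.
"laguzs" has second-to-last letter 'z'. The stems whose second-to-last letter is 'z' (zalozd → zalozdast, teslepizh → teslepizhast) add -ast.
So laguzs → laguzsast.

laguzsast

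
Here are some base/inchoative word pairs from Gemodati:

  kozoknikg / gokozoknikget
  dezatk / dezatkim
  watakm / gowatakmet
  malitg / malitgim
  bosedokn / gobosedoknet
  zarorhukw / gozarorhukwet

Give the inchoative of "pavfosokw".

kozoknikg and malitg both end in -g yet inflect differently (gokozoknikget, malitgim), so the final letter is not what conditions the rule; the second-to-last letter is.
"pavfosokw" has second-to-last letter 'k'. The stems whose second-to-last letter is 'k' (kozoknikg → gokozoknikget, watakm → gowatakmet, zarorhukw → gozarorhukwet) add go- … -et around the stem.
So pavfosokw → gopavfosokwet.

gopavfosokwet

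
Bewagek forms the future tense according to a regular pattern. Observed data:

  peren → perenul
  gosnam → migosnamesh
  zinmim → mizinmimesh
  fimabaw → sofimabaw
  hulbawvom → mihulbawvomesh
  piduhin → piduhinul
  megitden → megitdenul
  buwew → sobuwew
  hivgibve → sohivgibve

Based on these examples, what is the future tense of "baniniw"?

"baniniw" ends in -w. The stems ending in -w (buwew → sobuwew, fimabaw → sofimabaw) add the prefix so-.
The other patterns: stems ending in -m add mi- … -esh around the stem; stems ending in -n add -ul.
So baniniw → sobaniniw.

sobaniniw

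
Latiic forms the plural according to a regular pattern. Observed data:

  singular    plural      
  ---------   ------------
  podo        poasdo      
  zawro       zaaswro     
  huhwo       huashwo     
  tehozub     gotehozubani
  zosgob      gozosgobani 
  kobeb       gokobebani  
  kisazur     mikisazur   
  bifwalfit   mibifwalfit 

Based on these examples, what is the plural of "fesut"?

podo and zosgob both have last vowel 'o' yet inflect differently (poasdo, gozosgobani), so the last vowel is not what conditions the rule; the final letter is.
"fesut" ends in -t. The one such stem in the data (bifwalfit → mibifwalfit) adds the prefix mi-, so the same rule applies.
So fesut → mifesut.

mifesut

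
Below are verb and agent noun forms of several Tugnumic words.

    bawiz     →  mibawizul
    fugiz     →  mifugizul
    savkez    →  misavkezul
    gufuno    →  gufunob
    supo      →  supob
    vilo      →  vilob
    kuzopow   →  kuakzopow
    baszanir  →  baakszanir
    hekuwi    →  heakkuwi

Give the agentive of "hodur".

gufuno and kuzopow both have last vowel 'o' yet inflect differently (gufunob, kuakzopow), so the last vowel is not what conditions the rule; the final letter is.
"hodur" ends in -r. The one such stem in the data (baszanir → baakszanir) inserts -ak- after the first vowel (as do kuzopow, hekuwi), so the same rule applies.
The other patterns: stems ending in -z add mi- … -ul around the stem; stems ending in -o drop the final letter and add -ob.
So hodur → hoakdur.

hoakdur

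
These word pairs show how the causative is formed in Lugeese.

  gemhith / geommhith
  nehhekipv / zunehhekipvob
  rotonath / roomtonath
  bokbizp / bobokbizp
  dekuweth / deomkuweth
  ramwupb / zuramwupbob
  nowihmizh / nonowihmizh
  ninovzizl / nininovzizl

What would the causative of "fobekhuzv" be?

nowihmizh and rotonath both end in -h yet inflect differently (nonowihmizh, roomtonath), so the final letter is not what conditions the rule; the second-to-last letter is.
"fobekhuzv" has second-to-last letter 'z'. The stems whose second-to-last letter is 'z' (ninovzizl → nininovzizl, nowihmizh → nonowihmizh, bokbizp → bobokbizp) repeat the first consonant+vowel as a prefix.
The other patterns: stems whose second-to-last letter is 't' insert -om- after the first vowel; stems whose second-to-last letter is 'p' add zu- … -ob around the stem.
So fobekhuzv → fofobekhuzv.

fofobekhuzv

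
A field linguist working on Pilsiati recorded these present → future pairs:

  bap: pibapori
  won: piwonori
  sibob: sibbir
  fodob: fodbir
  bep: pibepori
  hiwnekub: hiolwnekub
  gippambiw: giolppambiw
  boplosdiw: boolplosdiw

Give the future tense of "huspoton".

"huspoton" has 3 vowels. The stems with 3 vowels (boplosdiw → boolplosdiw, hiwnekub → hiolwnekub, gippambiw → giolppambiw) insert -ol- after the first vowel.
The other patterns: stems with 1 vowel add pi- … -ori around the stem; stems with 2 vowels delete the last vowel and add -ir.
So huspoton → huolspoton.

huolspoton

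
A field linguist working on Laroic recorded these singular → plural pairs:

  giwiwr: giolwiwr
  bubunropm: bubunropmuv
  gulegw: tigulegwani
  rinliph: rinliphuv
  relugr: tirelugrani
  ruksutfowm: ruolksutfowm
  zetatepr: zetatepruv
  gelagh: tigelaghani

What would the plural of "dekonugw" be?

relugr and zetatepr both end in -r yet inflect differently (tirelugrani, zetatepruv), so the final letter is not what conditions the rule; the second-to-last letter is.
"dekonugw" has second-to-last letter 'g'. The stems whose second-to-last letter is 'g' (gelagh → tigelaghani, gulegw → tigulegwani, relugr → tirelugrani) add ti- … -ani around the stem.
The other patterns: stems whose second-to-last letter is 'p' add -uv; stems whose second-to-last letter is 'w' insert -ol- after the first vowel.
So dekonugw → tidekonugwani.

tidekonugwani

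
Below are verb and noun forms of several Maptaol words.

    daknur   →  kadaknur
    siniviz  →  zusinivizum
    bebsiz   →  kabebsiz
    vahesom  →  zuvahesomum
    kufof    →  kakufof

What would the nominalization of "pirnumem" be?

zupirnumemum

bebsiz and siniviz both end in -z yet inflect differently (kabebsiz, zusinivizum), so the final letter is not what conditions the rule; the number of vowels is.
"pirnumem" has 3 vowels. The stems with 3 vowels (siniviz → zusinivizum, vahesom → zuvahesomum) add zu- … -um around the stem.
So pirnumem → zupirnumemum.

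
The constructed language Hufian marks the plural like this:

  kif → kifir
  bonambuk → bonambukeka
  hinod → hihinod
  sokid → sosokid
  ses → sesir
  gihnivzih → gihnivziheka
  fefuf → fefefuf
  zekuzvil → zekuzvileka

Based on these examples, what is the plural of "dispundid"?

kif and fefuf both end in -f yet inflect differently (kifir, fefefuf), so the final letter is not what conditions the rule; the number of vowels is.
"dispundid" has 3 vowels. The stems with 3 vowels (bonambuk → bonambukeka, gihnivzih → gihnivziheka, zekuzvil → zekuzvileka) add -eka.
So dispundid → dispundideka.

dispundideka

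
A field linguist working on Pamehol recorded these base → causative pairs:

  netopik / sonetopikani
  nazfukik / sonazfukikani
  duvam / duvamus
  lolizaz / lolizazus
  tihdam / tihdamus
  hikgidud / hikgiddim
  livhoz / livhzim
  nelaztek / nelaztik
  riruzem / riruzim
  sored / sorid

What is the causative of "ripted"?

riptid

lolizaz and livhoz both end in -z yet inflect differently (lolizazus, livhzim), so the final letter is not what conditions the rule; the last vowel is.
"ripted" has last vowel 'e'. The stems whose last vowel is 'e' (nelaztek → nelaztik, riruzem → riruzim, sored → sorid) change the last vowel to 'i'.
So ripted → riptid.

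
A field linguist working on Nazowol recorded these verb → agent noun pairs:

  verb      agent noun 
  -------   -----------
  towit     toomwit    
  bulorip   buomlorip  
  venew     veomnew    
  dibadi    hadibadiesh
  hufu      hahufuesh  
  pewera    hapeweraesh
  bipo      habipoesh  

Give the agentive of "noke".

hanokeesh

towit and dibadi both have last vowel 'i' yet inflect differently (toomwit, hadibadiesh), so the last vowel is not what conditions the rule; whether the stem ends in a vowel or a consonant is.
"noke" ends in a vowel. The stems ending in a vowel (dibadi → hadibadiesh, hufu → hahufuesh, pewera → hapeweraesh) add ha- … -esh around the stem.
So noke → hanokeesh.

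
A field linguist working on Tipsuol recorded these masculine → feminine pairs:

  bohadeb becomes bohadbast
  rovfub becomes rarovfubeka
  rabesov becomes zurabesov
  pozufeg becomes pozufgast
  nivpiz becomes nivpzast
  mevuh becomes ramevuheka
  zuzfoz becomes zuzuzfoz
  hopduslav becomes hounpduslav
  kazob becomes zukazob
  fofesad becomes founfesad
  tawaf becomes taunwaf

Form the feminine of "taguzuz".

rataguzuzeka

"taguzuz" has last vowel 'u'. The stems whose last vowel is 'u' (rovfub → rarovfubeka, mevuh → ramevuheka) add ra- … -eka around the stem.
So taguzuz → rataguzuzeka.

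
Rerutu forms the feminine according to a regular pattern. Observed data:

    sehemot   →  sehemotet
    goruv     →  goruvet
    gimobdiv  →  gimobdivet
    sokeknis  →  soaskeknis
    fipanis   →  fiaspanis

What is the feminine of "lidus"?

gimobdiv and sokeknis both have last vowel 'i' yet inflect differently (gimobdivet, soaskeknis), so the last vowel is not what conditions the rule; the final letter is.
"lidus" ends in -s. The stems ending in -s (sokeknis → soaskeknis, fipanis → fiaspanis) insert -as- after the first vowel.
The other pattern: stems ending in -t or -v add -et.
So lidus → liasdus.

liasdus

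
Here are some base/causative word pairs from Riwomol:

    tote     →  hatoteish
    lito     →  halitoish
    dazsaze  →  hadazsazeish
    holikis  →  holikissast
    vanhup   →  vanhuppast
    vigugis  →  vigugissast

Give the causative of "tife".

hatifeish

dazsaze and holikis both have 3 vowels yet inflect differently (hadazsazeish, holikissast), so the number of vowels is not what conditions the rule; whether the stem ends in a vowel or a consonant is.
"tife" ends in a vowel. The stems ending in a vowel (dazsaze → hadazsazeish, tote → hatoteish, lito → halitoish) add ha- … -ish around the stem.
So tife → hatifeish.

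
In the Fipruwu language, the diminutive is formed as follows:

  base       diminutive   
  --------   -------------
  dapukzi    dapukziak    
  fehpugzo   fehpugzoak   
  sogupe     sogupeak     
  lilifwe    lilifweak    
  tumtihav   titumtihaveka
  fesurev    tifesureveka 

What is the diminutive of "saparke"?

"saparke" ends in a vowel. The stems ending in a vowel (dapukzi → dapukziak, fehpugzo → fehpugzoak, sogupe → sogupeak) add -ak.
So saparke → saparkeak.

saparkeak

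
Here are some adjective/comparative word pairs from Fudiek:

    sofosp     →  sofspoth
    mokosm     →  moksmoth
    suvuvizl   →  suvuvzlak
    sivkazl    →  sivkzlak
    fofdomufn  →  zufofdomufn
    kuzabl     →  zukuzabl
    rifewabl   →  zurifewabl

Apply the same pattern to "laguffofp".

zulaguffofp

suvuvizl and kuzabl both end in -l yet inflect differently (suvuvzlak, zukuzabl), so the final letter is not what conditions the rule; the second-to-last letter is.
"laguffofp" has second-to-last letter 'f'. The one such stem in the data (fofdomufn → zufofdomufn) adds the prefix zu-, so the same rule applies.
The other patterns: stems whose second-to-last letter is 's' delete the last vowel and add -oth; stems whose second-to-last letter is 'z' delete the last vowel and add -ak.
So laguffofp → zulaguffofp.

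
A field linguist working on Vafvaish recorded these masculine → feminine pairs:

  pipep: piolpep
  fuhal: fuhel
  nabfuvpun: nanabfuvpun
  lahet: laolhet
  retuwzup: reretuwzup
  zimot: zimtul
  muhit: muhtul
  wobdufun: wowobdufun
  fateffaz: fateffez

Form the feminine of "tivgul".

muhit and lahet both end in -t yet inflect differently (muhtul, laolhet), so the final letter is not what conditions the rule; the last vowel is.
"tivgul" has last vowel 'u'. The stems whose last vowel is 'u' (wobdufun → wowobdufun, nabfuvpun → nanabfuvpun, retuwzup → reretuwzup) repeat the first consonant+vowel as a prefix.
So tivgul → titivgul.

titivgul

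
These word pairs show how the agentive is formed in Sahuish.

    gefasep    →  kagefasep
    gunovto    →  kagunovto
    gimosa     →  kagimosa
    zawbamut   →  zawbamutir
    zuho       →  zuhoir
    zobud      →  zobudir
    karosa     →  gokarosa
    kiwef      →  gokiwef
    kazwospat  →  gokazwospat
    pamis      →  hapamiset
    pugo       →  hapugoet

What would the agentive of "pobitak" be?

hapobitaket

gunovto and zuho both end in -o yet inflect differently (kagunovto, zuhoir), so the final letter is not what conditions the rule; the first letter is.
"pobitak" begins with p-. The stems beginning with p- (pamis → hapamiset, pugo → hapugoet) add ha- … -et around the stem.
So pobitak → hapobitaket.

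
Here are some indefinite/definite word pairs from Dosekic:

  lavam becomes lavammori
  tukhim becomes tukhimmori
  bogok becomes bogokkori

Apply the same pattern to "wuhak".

wuhakkori

Every pair shown (lavam → lavammori, tukhim → tukhimmori, bogok → bogokkori) follows the same rule: double the final consonant and add -ori.
So wuhak → wuhakkori.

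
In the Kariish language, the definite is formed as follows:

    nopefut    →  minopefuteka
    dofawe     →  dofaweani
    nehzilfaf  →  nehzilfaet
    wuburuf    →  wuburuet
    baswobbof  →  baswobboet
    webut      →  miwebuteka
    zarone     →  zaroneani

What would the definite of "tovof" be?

wuburuf and webut both have last vowel 'u' yet inflect differently (wuburuet, miwebuteka), so the last vowel is not what conditions the rule; the final letter is.
"tovof" ends in -f. The stems ending in -f (wuburuf → wuburuet, baswobbof → baswobboet, nehzilfaf → nehzilfaet) drop the final letter and add -et.
So tovof → tovoet.

tovoet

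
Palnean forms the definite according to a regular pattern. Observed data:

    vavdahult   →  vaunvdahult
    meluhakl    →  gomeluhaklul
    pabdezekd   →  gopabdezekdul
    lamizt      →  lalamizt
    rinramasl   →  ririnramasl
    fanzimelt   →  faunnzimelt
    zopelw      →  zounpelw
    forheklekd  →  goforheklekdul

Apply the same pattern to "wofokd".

gowofokdul

meluhakl and rinramasl both end in -l yet inflect differently (gomeluhaklul, ririnramasl), so the final letter is not what conditions the rule; the second-to-last letter is.
"wofokd" has second-to-last letter 'k'. The stems whose second-to-last letter is 'k' (forheklekd → goforheklekdul, pabdezekd → gopabdezekdul, meluhakl → gomeluhaklul) add go- … -ul around the stem.
So wofokd → gowofokdul.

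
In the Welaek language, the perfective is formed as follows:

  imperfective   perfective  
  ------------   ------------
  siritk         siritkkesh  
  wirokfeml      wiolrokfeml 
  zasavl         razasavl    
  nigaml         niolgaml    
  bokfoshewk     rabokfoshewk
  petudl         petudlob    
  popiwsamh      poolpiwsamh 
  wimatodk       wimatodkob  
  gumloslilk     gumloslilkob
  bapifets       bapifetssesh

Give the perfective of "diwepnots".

diwepnotssesh

nigaml and petudl both end in -l yet inflect differently (niolgaml, petudlob), so the final letter is not what conditions the rule; the second-to-last letter is.
"diwepnots" has second-to-last letter 't'. The stems whose second-to-last letter is 't' (bapifets → bapifetssesh, siritk → siritkkesh) double the final consonant and add -esh.
So diwepnots → diwepnotssesh.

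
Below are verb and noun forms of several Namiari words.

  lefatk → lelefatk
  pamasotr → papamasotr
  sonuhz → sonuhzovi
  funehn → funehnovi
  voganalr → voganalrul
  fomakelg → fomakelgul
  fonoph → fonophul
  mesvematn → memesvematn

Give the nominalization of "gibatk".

voganalr and pamasotr both end in -r yet inflect differently (voganalrul, papamasotr), so the final letter is not what conditions the rule; the second-to-last letter is.
"gibatk" has second-to-last letter 't'. The stems whose second-to-last letter is 't' (pamasotr → papamasotr, mesvematn → memesvematn, lefatk → lelefatk) repeat the first consonant+vowel as a prefix.
So gibatk → gigibatk.

gigibatk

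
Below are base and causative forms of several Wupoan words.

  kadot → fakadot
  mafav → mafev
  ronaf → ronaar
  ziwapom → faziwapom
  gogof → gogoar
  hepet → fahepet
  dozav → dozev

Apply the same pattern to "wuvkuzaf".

mafav and ronaf both have last vowel 'a' yet inflect differently (mafev, ronaar), so the last vowel is not what conditions the rule; the final letter is.
"wuvkuzaf" ends in -f. The stems ending in -f (ronaf → ronaar, gogof → gogoar) drop the final letter and add -ar.
So wuvkuzaf → wuvkuzaar.

wuvkuzaar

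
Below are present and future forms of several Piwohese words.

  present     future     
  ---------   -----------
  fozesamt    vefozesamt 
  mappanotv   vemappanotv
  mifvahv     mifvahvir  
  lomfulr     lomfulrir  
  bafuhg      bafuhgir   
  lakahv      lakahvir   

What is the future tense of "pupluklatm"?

vepupluklatm

mappanotv and mifvahv both end in -v yet inflect differently (vemappanotv, mifvahvir), so the final letter is not what conditions the rule; the second-to-last letter is.
"pupluklatm" has second-to-last letter 't'. The one such stem in the data (mappanotv → vemappanotv) adds the prefix ve-, so the same rule applies.
The other pattern: stems whose second-to-last letter is 'h' or 'l' add -ir.
So pupluklatm → vepupluklatm.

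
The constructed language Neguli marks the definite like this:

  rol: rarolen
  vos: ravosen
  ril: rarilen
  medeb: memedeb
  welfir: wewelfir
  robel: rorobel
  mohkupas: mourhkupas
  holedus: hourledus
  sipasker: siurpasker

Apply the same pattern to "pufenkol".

puurfenkol

"pufenkol" has 3 vowels. The stems with 3 vowels (mohkupas → mourhkupas, holedus → hourledus, sipasker → siurpasker) insert -ur- after the first vowel.
The other patterns: stems with 1 vowel add ra- … -en around the stem; stems with 2 vowels repeat the first consonant+vowel as a prefix.
So pufenkol → puurfenkol.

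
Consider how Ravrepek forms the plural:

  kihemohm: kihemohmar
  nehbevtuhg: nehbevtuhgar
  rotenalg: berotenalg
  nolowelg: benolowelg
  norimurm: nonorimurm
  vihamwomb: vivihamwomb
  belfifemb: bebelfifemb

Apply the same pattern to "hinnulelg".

behinnulelg

nehbevtuhg and rotenalg both end in -g yet inflect differently (nehbevtuhgar, berotenalg), so the final letter is not what conditions the rule; the second-to-last letter is.
"hinnulelg" has second-to-last letter 'l'. The stems whose second-to-last letter is 'l' (rotenalg → berotenalg, nolowelg → benolowelg) add the prefix be-.
So hinnulelg → behinnulelg.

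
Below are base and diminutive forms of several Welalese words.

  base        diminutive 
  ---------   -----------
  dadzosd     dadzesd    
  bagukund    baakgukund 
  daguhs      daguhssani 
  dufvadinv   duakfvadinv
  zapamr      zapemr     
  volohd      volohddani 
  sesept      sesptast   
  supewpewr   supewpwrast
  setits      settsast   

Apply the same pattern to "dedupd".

"dedupd" has second-to-last letter 'p'. The one such stem in the data (sesept → sesptast) deletes the last vowel and adds -ast (as do supewpewr, setits), so the same rule applies.
So dedupd → dedpdast.

dedpdast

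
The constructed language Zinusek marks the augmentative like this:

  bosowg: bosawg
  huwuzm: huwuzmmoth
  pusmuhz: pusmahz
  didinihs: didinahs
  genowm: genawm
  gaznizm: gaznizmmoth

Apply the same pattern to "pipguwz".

gaznizm and genowm both end in -m yet inflect differently (gaznizmmoth, genawm), so the final letter is not what conditions the rule; the second-to-last letter is.
"pipguwz" has second-to-last letter 'w'. The stems whose second-to-last letter is 'w' (genowm → genawm, bosowg → bosawg) change the last vowel to 'a'.
So pipguwz → pipgawz.

pipgawz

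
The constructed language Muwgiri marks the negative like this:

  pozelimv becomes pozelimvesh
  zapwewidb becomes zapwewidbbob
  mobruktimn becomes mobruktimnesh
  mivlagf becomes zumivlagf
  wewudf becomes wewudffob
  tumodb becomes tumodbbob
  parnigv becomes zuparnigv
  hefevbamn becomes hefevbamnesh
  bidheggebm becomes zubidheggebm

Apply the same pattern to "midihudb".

pozelimv and parnigv both end in -v yet inflect differently (pozelimvesh, zuparnigv), so the final letter is not what conditions the rule; the second-to-last letter is.
"midihudb" has second-to-last letter 'd'. The stems whose second-to-last letter is 'd' (wewudf → wewudffob, tumodb → tumodbbob, zapwewidb → zapwewidbbob) double the final consonant and add -ob.
The other patterns: stems whose second-to-last letter is 'm' add -esh; stems whose second-to-last letter is 'b' or 'g' add the prefix zu-.
So midihudb → midihudbbob.

midihudbbob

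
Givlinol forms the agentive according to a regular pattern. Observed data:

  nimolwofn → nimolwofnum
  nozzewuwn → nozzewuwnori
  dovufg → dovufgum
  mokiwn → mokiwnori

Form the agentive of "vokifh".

vokifhum

"vokifh" has second-to-last letter 'f'. The stems whose second-to-last letter is 'f' (nimolwofn → nimolwofnum, dovufg → dovufgum) add -um.
So vokifh → vokifhum.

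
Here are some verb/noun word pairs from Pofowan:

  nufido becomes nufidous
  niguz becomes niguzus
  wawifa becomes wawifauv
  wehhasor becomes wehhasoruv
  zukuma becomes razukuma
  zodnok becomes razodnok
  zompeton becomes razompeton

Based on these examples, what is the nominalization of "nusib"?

wawifa and zukuma both end in -a yet inflect differently (wawifauv, razukuma), so the final letter is not what conditions the rule; the first letter is.
"nusib" begins with n-. The stems beginning with n- (nufido → nufidous, niguz → niguzus) add -us.
The other patterns: stems beginning with w- add -uv; stems beginning with z- add the prefix ra-.
So nusib → nusibus.

nusibus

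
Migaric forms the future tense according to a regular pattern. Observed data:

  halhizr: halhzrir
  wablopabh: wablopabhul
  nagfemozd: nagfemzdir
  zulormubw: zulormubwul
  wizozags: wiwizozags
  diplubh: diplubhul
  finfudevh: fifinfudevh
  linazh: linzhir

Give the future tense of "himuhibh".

linazh and wablopabh both end in -h yet inflect differently (linzhir, wablopabhul), so the final letter is not what conditions the rule; the second-to-last letter is.
"himuhibh" has second-to-last letter 'b'. The stems whose second-to-last letter is 'b' (wablopabh → wablopabhul, zulormubw → zulormubwul, diplubh → diplubhul) add -ul.
The other patterns: stems whose second-to-last letter is 'z' delete the last vowel and add -ir; stems whose second-to-last letter is 'g' or 'v' repeat the first consonant+vowel as a prefix.
So himuhibh → himuhibhul.

himuhibhul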